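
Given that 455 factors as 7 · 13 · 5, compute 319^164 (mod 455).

16

Mod 7: 319 ≡ 4; by Fermat, exponent reduces to 164 mod 6 = 2; 4^2 ≡ 2 (mod 7).
Mod 13: 319 ≡ 7; by Fermat, exponent reduces to 164 mod 12 = 8; 7^8 ≡ 3 (mod 13).
Mod 5: 319 ≡ 4; since 4 | 164, by Fermat 4^164 ≡ 1 (mod 5).
Combine by CRT: x ≡ 2 (mod 7), x ≡ 3 (mod 13), x ≡ 1 (mod 5) ⇒ x ≡ 16 (mod 455).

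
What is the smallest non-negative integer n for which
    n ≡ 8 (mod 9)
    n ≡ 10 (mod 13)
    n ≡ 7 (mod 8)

The moduli are pairwise coprime; M = 9·13·8 = 936.
M/9 = 104; 104 ≡ 5 (mod 9); 5·2 ≡ 1, so inverse 2.
M/13 = 72; 72 ≡ 7 (mod 13); 7·2 ≡ 1, so inverse 2.
M/8 = 117; 117 ≡ 5 (mod 8); 5·5 ≡ 1, so inverse 5.
n ≡ 8·104·2 + 10·72·2 + 7·117·5 = 7199.
7199 mod 936 = 647.

647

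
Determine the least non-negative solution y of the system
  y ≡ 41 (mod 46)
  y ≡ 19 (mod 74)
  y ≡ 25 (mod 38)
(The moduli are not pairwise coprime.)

Combine the congruences pairwise.
gcd(46, 74) = 2 and 2 | (19 − 41), so the pair is consistent; merging gives y ≡ 685 (mod 1702), where 1702 = lcm(46, 74).
gcd(1702, 38) = 2 and 2 | (25 − 685), so the pair is consistent; merging gives y ≡ 27917 (mod 32338), where 32338 = lcm(1702, 38).
The solution is unique modulo lcm(46, 74, 38) = 32338.

27917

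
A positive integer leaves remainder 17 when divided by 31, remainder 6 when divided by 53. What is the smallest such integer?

854

From n ≡ 17 (mod 31) write n = 17 + 31t. Substituting into n ≡ 6 (mod 53) gives 31t ≡ 42 (mod 53), and since 31⁻¹ ≡ 12 (mod 53), t ≡ 27. Hence n ≡ 17 + 31·27 = 854 (mod 1643).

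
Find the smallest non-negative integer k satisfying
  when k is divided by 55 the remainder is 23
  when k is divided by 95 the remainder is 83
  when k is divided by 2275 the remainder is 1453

451903

gcd(55, 95) = 5 and 5 | (83 − 23), so the pair is consistent; merging gives k ≡ 463 (mod 1045), where 1045 = lcm(55, 95).
gcd(1045, 2275) = 5 and 5 | (1453 − 463), so the pair is consistent; merging gives k ≡ 451903 (mod 475475), where 475475 = lcm(1045, 2275).
The solution is unique modulo lcm(55, 95, 2275) = 475475.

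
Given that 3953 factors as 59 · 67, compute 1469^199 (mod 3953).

1268

Mod 59: 1469 ≡ 53; by Fermat, exponent reduces to 199 mod 58 = 25; 53^25 ≡ 29 (mod 59).
Mod 67: 1469 ≡ 62; by Fermat, exponent reduces to 199 mod 66 = 1; 62^1 ≡ 62 (mod 67).
Combine by CRT: x ≡ 29 (mod 59), x ≡ 62 (mod 67) ⇒ x ≡ 1268 (mod 3953).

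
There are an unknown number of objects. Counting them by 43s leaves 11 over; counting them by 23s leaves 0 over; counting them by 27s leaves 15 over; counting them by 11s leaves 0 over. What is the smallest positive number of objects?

3795

The moduli are pairwise coprime; M = 43·23·27·11 = 293733.
M/43 = 6831; 6831 ≡ 37 (mod 43); 37·7 ≡ 1, so inverse 7.
M/23 = 12771; 12771 ≡ 6 (mod 23); 6·4 ≡ 1, so inverse 4.
M/27 = 10879; 10879 ≡ 25 (mod 27); 25·13 ≡ 1, so inverse 13.
M/11 = 26703; 26703 ≡ 6 (mod 11); 6·2 ≡ 1, so inverse 2.
N ≡ 11·6831·7 + 0·12771·4 + 15·10879·13 + 0·26703·2 = 2647392.
2647392 mod 293733 = 3795.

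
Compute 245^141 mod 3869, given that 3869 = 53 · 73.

Mod 53: 245 ≡ 33; by Fermat, exponent reduces to 141 mod 52 = 37; 33^37 ≡ 12 (mod 53).
Mod 73: 245 ≡ 26; by Fermat, exponent reduces to 141 mod 72 = 69; 26^69 ≡ 30 (mod 73).
Combine by CRT: x ≡ 12 (mod 53), x ≡ 30 (mod 73) ⇒ x ≡ 1125 (mod 3869).

1125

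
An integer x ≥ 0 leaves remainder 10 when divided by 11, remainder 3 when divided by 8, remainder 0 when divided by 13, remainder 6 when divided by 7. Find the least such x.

The moduli are pairwise coprime; N = 11·8·13·7 = 8008.
N/11 = 728; 728 ≡ 2 (mod 11); 2·6 ≡ 1, so inverse 6.
N/8 = 1001; 1001 ≡ 1 (mod 8), inverse 1.
N/13 = 616; 616 ≡ 5 (mod 13); 5·8 ≡ 1, so inverse 8.
N/7 = 1144; 1144 ≡ 3 (mod 7); 3·5 ≡ 1, so inverse 5.
x ≡ 10·728·6 + 3·1001·1 + 0·616·8 + 6·1144·5 = 81003.
81003 mod 8008 = 923.

923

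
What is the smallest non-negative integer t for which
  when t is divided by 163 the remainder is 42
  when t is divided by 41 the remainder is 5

From t ≡ 42 (mod 163) write t = 42 + 163s. Substituting into t ≡ 5 (mod 41) gives 163s ≡ 4 (mod 41), and since 40⁻¹ ≡ 40 (mod 41), s ≡ 37. Hence t ≡ 42 + 163·37 = 6073 (mod 6683).

6073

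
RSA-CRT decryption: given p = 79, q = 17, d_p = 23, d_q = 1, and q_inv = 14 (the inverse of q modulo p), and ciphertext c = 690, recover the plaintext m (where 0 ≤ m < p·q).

m₁ = c^(d_p) mod p: c ≡ 58 (mod 79), and 58^23 mod 79 = 57.
m₂ = c^(d_q) mod q: c ≡ 10 (mod 17), and 10^1 mod 17 = 10.
h = q_inv·(m₁ − m₂) mod p = 14·(57 − 10) mod 79 = 26.
m = m₂ + h·q = 10 + 26·17 = 452.

452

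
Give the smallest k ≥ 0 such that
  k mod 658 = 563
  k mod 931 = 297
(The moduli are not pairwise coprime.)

Combine the congruences pairwise.
gcd(658, 931) = 7 and 7 | (297 − 563), so the pair is consistent; merging gives k ≡ 50571 (mod 87514), where 87514 = lcm(658, 931).
The solution is unique modulo lcm(658, 931) = 87514.

50571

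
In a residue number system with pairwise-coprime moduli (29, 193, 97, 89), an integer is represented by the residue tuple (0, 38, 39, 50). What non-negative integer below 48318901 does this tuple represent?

The moduli are pairwise coprime; N = 29·193·97·89 = 48318901.
N/29 = 1666169; 1666169 ≡ 3 (mod 29); 3·10 ≡ 1, so inverse 10.
N/193 = 250357; 250357 ≡ 36 (mod 193); 36·59 ≡ 1, so inverse 59.
N/97 = 498133; 498133 ≡ 38 (mod 97); 38·23 ≡ 1, so inverse 23.
N/89 = 542909; 542909 ≡ 9 (mod 89); 9·10 ≡ 1, so inverse 10.
x ≡ 0·1666169·10 + 38·250357·59 + 39·498133·23 + 50·542909·10 = 1279580195.
1279580195 mod 48318901 = 23288769.

23288769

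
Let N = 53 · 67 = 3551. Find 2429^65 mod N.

Mod 53: 2429 ≡ 44; by Fermat, exponent reduces to 65 mod 52 = 13; 44^13 ≡ 1 (mod 53).
Mod 67: 2429 ≡ 17; 17^65 ≡ 4 (mod 67).
Combine by CRT: x ≡ 1 (mod 53), x ≡ 4 (mod 67) ⇒ x ≡ 3287 (mod 3551).

3287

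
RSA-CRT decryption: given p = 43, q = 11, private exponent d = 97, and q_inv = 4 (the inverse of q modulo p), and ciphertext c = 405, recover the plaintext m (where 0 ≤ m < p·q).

158

d_p = d mod (p−1) = 97 mod 42 = 13; d_q = d mod (q−1) = 7.
m₁ = c^(d_p) mod p: c ≡ 18 (mod 43), and 18^13 mod 43 = 29.
m₂ = c^(d_q) mod q: c ≡ 9 (mod 11), and 9^7 mod 11 = 4.
h = q_inv·(m₁ − m₂) mod p = 4·(29 − 4) mod 43 = 14.
m = m₂ + h·q = 4 + 14·11 = 158.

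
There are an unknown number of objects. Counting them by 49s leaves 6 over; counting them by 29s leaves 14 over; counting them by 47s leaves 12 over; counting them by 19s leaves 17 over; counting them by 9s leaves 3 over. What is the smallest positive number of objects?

The moduli are pairwise coprime; M = 49·29·47·19·9 = 11420577.
M/49 = 233073; 233073 ≡ 29 (mod 49); 29·22 ≡ 1, so inverse 22.
M/29 = 393813; 393813 ≡ 22 (mod 29); 22·4 ≡ 1, so inverse 4.
M/47 = 242991; 242991 ≡ 1 (mod 47), inverse 1.
M/19 = 601083; 601083 ≡ 18 (mod 19); 18·18 ≡ 1, so inverse 18.
M/9 = 1268953; 1268953 ≡ 7 (mod 9); 7·4 ≡ 1, so inverse 4.
N ≡ 6·233073·22 + 14·393813·4 + 12·242991·1 + 17·601083·18 + 3·1268953·4 = 254893890.
254893890 mod 11420577 = 3641196.

3641196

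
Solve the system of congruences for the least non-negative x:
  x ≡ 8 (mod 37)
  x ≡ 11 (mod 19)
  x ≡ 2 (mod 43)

From x ≡ 8 (mod 37) write x = 8 + 37t. Substituting into x ≡ 11 (mod 19) gives 37t ≡ 3 (mod 19), and since 18⁻¹ ≡ 18 (mod 19), t ≡ 16. Hence x ≡ 8 + 37·16 = 600 (mod 703).
From x ≡ 600 (mod 703) write x = 600 + 703t. Substituting into x ≡ 2 (mod 43) gives 703t ≡ 4 (mod 43), and since 15⁻¹ ≡ 23 (mod 43), t ≡ 6. Hence x ≡ 600 + 703·6 = 4818 (mod 30229).

4818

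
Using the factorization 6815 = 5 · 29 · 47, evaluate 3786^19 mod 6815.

Mod 5: 3786 ≡ 1; by Fermat, exponent reduces to 19 mod 4 = 3; 1^3 ≡ 1 (mod 5).
Mod 29: 3786 ≡ 16; 16^19 ≡ 23 (mod 29).
Mod 47: 3786 ≡ 26; 26^19 ≡ 19 (mod 47).
Combine by CRT: x ≡ 1 (mod 5), x ≡ 23 (mod 29), x ≡ 19 (mod 47) ⇒ x ≡ 1241 (mod 6815).

1241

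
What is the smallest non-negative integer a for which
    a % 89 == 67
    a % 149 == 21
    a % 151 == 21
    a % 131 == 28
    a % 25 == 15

2545896865

From a ≡ 67 (mod 89) write a = 67 + 89t. Substituting into a ≡ 21 (mod 149) gives 89t ≡ 103 (mod 149), and since 89⁻¹ ≡ 72 (mod 149), t ≡ 115. Hence a ≡ 67 + 89·115 = 10302 (mod 13261).
From a ≡ 10302 (mod 13261) write a = 10302 + 13261t. Substituting into a ≡ 21 (mod 151) gives 13261t ≡ 138 (mod 151), and since 124⁻¹ ≡ 123 (mod 151), t ≡ 62. Hence a ≡ 10302 + 13261·62 = 832484 (mod 2002411).
From a ≡ 832484 (mod 2002411) write a = 832484 + 2002411t. Substituting into a ≡ 28 (mod 131) gives 2002411t ≡ 49 (mod 131), and since 76⁻¹ ≡ 50 (mod 131), t ≡ 92. Hence a ≡ 832484 + 2002411·92 = 185054296 (mod 262315841).
From a ≡ 185054296 (mod 262315841) write a = 185054296 + 262315841t. Substituting into a ≡ 15 (mod 25) gives 262315841t ≡ 19 (mod 25), and since 16⁻¹ ≡ 11 (mod 25), t ≡ 9. Hence a ≡ 185054296 + 262315841·9 = 2545896865 (mod 6557896025).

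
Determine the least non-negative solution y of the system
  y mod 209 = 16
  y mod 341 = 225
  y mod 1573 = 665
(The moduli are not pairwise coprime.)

233469

gcd(209, 341) = 11 and 11 | (225 − 16), so the pair is consistent; merging gives y ≡ 225 (mod 6479), where 6479 = lcm(209, 341).
gcd(6479, 1573) = 11 and 11 | (665 − 225), so the pair is consistent; merging gives y ≡ 233469 (mod 926497), where 926497 = lcm(6479, 1573).
The solution is unique modulo lcm(209, 341, 1573) = 926497.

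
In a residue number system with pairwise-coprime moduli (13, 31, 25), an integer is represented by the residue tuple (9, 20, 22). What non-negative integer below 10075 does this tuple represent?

The moduli are pairwise coprime; N = 13·31·25 = 10075.
N/13 = 775; 775 ≡ 8 (mod 13); 8·5 ≡ 1, so inverse 5.
N/31 = 325; 325 ≡ 15 (mod 31); 15·29 ≡ 1, so inverse 29.
N/25 = 403; 403 ≡ 3 (mod 25); 3·17 ≡ 1, so inverse 17.
x ≡ 9·775·5 + 20·325·29 + 22·403·17 = 374097.
374097 mod 10075 = 1322.

1322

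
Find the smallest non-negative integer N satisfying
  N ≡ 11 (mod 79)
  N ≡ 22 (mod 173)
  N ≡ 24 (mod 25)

The moduli are pairwise coprime; M = 79·173·25 = 341675.
M/79 = 4325; 4325 ≡ 59 (mod 79); 59·75 ≡ 1, so inverse 75.
M/173 = 1975; 1975 ≡ 72 (mod 173); 72·161 ≡ 1, so inverse 161.
M/25 = 13667; 13667 ≡ 17 (mod 25); 17·3 ≡ 1, so inverse 3.
N ≡ 11·4325·75 + 22·1975·161 + 24·13667·3 = 11547599.
11547599 mod 341675 = 272324.

272324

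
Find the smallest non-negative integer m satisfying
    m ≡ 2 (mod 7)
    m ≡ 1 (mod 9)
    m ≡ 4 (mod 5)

From m ≡ 2 (mod 7) write m = 2 + 7t. Substituting into m ≡ 1 (mod 9) gives 7t ≡ 8 (mod 9), and since 7⁻¹ ≡ 4 (mod 9), t ≡ 5. Hence m ≡ 2 + 7·5 = 37 (mod 63).
From m ≡ 37 (mod 63) write m = 37 + 63t. Substituting into m ≡ 4 (mod 5) gives 63t ≡ 2 (mod 5), and since 3⁻¹ ≡ 2 (mod 5), t ≡ 4. Hence m ≡ 37 + 63·4 = 289 (mod 315).

289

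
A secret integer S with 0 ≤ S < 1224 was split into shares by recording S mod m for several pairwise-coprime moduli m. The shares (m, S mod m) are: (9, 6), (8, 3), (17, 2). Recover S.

699

The moduli are pairwise coprime; N = 9·8·17 = 1224.
N/9 = 136; 136 ≡ 1 (mod 9), inverse 1.
N/8 = 153; 153 ≡ 1 (mod 8), inverse 1.
N/17 = 72; 72 ≡ 4 (mod 17); 4·13 ≡ 1, so inverse 13.
S ≡ 6·136·1 + 3·153·1 + 2·72·13 = 3147.
3147 mod 1224 = 699.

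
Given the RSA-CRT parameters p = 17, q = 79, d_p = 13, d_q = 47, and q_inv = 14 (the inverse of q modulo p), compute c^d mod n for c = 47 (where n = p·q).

472

m₁ = c^(d_p) mod p: c ≡ 13 (mod 17), and 13^13 mod 17 = 13.
m₂ = c^(d_q) mod q: c ≡ 47 (mod 79), and 47^47 mod 79 = 77.
h = q_inv·(m₁ − m₂) mod p = 14·(13 − 77) mod 17 = 5.
m = m₂ + h·q = 77 + 5·79 = 472.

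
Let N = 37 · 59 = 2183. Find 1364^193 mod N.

838

Mod 37: 1364 ≡ 32; by Fermat, exponent reduces to 193 mod 36 = 13; 32^13 ≡ 24 (mod 37).
Mod 59: 1364 ≡ 7; by Fermat, exponent reduces to 193 mod 58 = 19; 7^19 ≡ 12 (mod 59).
Combine by CRT: x ≡ 24 (mod 37), x ≡ 12 (mod 59) ⇒ x ≡ 838 (mod 2183).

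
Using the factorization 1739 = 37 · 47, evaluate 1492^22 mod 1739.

756

Mod 37: 1492 ≡ 12; 12^22 ≡ 16 (mod 37).
Mod 47: 1492 ≡ 35; 35^22 ≡ 4 (mod 47).
Combine by CRT: x ≡ 16 (mod 37), x ≡ 4 (mod 47) ⇒ x ≡ 756 (mod 1739).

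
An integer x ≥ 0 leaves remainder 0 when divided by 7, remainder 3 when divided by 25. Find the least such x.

28

Combine the congruences pairwise.
From x ≡ 0 (mod 7) write x = 0 + 7t. Substituting into x ≡ 3 (mod 25) gives 7t ≡ 3 (mod 25), and since 7⁻¹ ≡ 18 (mod 25), t ≡ 4. Hence x ≡ 0 + 7·4 = 28 (mod 175).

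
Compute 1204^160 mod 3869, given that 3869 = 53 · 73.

3508

Mod 53: 1204 ≡ 38; by Fermat, exponent reduces to 160 mod 52 = 4; 38^4 ≡ 10 (mod 53).
Mod 73: 1204 ≡ 36; by Fermat, exponent reduces to 160 mod 72 = 16; 36^16 ≡ 4 (mod 73).
Combine by CRT: x ≡ 10 (mod 53), x ≡ 4 (mod 73) ⇒ x ≡ 3508 (mod 3869).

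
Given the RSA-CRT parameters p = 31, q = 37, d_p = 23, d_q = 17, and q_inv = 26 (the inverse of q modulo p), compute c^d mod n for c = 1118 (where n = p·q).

m₁ = c^(d_p) mod p: c ≡ 2 (mod 31), and 2^23 mod 31 = 8.
m₂ = c^(d_q) mod q: c ≡ 8 (mod 37), and 8^17 mod 37 = 23.
h = q_inv·(m₁ − m₂) mod p = 26·(8 − 23) mod 31 = 13.
m = m₂ + h·q = 23 + 13·37 = 504.

504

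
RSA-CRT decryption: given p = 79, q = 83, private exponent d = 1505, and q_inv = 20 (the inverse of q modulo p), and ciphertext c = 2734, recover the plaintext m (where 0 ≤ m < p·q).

d_p = d mod (p−1) = 1505 mod 78 = 23; d_q = d mod (q−1) = 29.
m₁ = c^(d_p) mod p: c ≡ 48 (mod 79), and 48^23 mod 79 = 3.
m₂ = c^(d_q) mod q: c ≡ 78 (mod 83), and 78^29 mod 83 = 16.
h = q_inv·(m₁ − m₂) mod p = 20·(3 − 16) mod 79 = 56.
m = m₂ + h·q = 16 + 56·83 = 4664.

4664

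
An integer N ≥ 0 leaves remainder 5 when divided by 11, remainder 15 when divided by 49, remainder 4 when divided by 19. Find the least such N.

The moduli are pairwise coprime; M = 11·49·19 = 10241.
M/11 = 931; 931 ≡ 7 (mod 11); 7·8 ≡ 1, so inverse 8.
M/49 = 209; 209 ≡ 13 (mod 49); 13·34 ≡ 1, so inverse 34.
M/19 = 539; 539 ≡ 7 (mod 19); 7·11 ≡ 1, so inverse 11.
N ≡ 5·931·8 + 15·209·34 + 4·539·11 = 167546.
167546 mod 10241 = 3690.

3690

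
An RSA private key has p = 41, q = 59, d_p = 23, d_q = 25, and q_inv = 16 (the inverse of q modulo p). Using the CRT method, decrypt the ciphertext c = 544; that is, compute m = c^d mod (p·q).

637

m₁ = c^(d_p) mod p: c ≡ 11 (mod 41), and 11^23 mod 41 = 22.
m₂ = c^(d_q) mod q: c ≡ 13 (mod 59), and 13^25 mod 59 = 47.
h = q_inv·(m₁ − m₂) mod p = 16·(22 − 47) mod 41 = 10.
m = m₂ + h·q = 47 + 10·59 = 637.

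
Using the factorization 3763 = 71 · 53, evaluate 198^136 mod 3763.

Mod 71: 198 ≡ 56; by Fermat, exponent reduces to 136 mod 70 = 66; 56^66 ≡ 36 (mod 71).
Mod 53: 198 ≡ 39; by Fermat, exponent reduces to 136 mod 52 = 32; 39^32 ≡ 15 (mod 53).
Combine by CRT: x ≡ 36 (mod 71), x ≡ 15 (mod 53) ⇒ x ≡ 3089 (mod 3763).

3089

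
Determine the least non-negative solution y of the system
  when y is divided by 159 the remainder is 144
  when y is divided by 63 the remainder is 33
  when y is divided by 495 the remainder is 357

25107

gcd(159, 63) = 3 and 3 | (33 − 144), so the pair is consistent; merging gives y ≡ 1734 (mod 3339), where 3339 = lcm(159, 63).
gcd(3339, 495) = 9 and 9 | (357 − 1734), so the pair is consistent; merging gives y ≡ 25107 (mod 183645), where 183645 = lcm(3339, 495).
The solution is unique modulo lcm(159, 63, 495) = 183645.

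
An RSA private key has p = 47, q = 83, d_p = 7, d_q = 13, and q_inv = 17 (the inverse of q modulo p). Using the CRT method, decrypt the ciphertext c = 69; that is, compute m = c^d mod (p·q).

3451

m₁ = c^(d_p) mod p: c ≡ 22 (mod 47), and 22^7 mod 47 = 20.
m₂ = c^(d_q) mod q: c ≡ 69 (mod 83), and 69^13 mod 83 = 48.
h = q_inv·(m₁ − m₂) mod p = 17·(20 − 48) mod 47 = 41.
m = m₂ + h·q = 48 + 41·83 = 3451.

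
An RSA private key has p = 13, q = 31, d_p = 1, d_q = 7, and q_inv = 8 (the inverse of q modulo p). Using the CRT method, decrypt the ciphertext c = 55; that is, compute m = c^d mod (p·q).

m₁ = c^(d_p) mod p: c ≡ 3 (mod 13), and 3^1 mod 13 = 3.
m₂ = c^(d_q) mod q: c ≡ 24 (mod 31), and 24^7 mod 31 = 3.
h = q_inv·(m₁ − m₂) mod p = 8·(3 − 3) mod 13 = 0.
m = m₂ + h·q = 3 + 0·31 = 3.

3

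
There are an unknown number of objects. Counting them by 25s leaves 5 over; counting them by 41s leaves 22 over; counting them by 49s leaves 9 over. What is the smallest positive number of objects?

Combine the congruences pairwise.
From N ≡ 5 (mod 25) write N = 5 + 25t. Substituting into N ≡ 22 (mod 41) gives 25t ≡ 17 (mod 41), and since 25⁻¹ ≡ 23 (mod 41), t ≡ 22. Hence N ≡ 5 + 25·22 = 555 (mod 1025).
From N ≡ 555 (mod 1025) write N = 555 + 1025t. Substituting into N ≡ 9 (mod 49) gives 1025t ≡ 42 (mod 49), and since 45⁻¹ ≡ 12 (mod 49), t ≡ 14. Hence N ≡ 555 + 1025·14 = 14905 (mod 50225).

14905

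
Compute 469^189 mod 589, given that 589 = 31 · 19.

132

Mod 31: 469 ≡ 4; by Fermat, exponent reduces to 189 mod 30 = 9; 4^9 ≡ 8 (mod 31).
Mod 19: 469 ≡ 13; by Fermat, exponent reduces to 189 mod 18 = 9; 13^9 ≡ 18 (mod 19).
Combine by CRT: x ≡ 8 (mod 31), x ≡ 18 (mod 19) ⇒ x ≡ 132 (mod 589).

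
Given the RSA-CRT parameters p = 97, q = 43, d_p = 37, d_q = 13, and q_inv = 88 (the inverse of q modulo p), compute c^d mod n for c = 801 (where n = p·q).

3233

m₁ = c^(d_p) mod p: c ≡ 25 (mod 97), and 25^37 mod 97 = 32.
m₂ = c^(d_q) mod q: c ≡ 27 (mod 43), and 27^13 mod 43 = 8.
h = q_inv·(m₁ − m₂) mod p = 88·(32 − 8) mod 97 = 75.
m = m₂ + h·q = 8 + 75·43 = 3233.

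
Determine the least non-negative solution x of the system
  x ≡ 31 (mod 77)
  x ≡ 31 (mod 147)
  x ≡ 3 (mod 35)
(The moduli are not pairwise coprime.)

gcd(77, 147) = 7 and 7 | (31 − 31), so the pair is consistent; merging gives x ≡ 31 (mod 1617), where 1617 = lcm(77, 147).
gcd(1617, 35) = 7 and 7 | (3 − 31), so the pair is consistent; merging gives x ≡ 1648 (mod 8085), where 8085 = lcm(1617, 35).
The solution is unique modulo lcm(77, 147, 35) = 8085.

1648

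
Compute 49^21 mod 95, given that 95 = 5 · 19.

Mod 5: 49 ≡ 4; by Fermat, exponent reduces to 21 mod 4 = 1; 4^1 ≡ 4 (mod 5).
Mod 19: 49 ≡ 11; by Fermat, exponent reduces to 21 mod 18 = 3; 11^3 ≡ 1 (mod 19).
Combine by CRT: x ≡ 4 (mod 5), x ≡ 1 (mod 19) ⇒ x ≡ 39 (mod 95).

39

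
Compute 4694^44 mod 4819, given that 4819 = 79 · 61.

Mod 79: 4694 ≡ 33; 33^44 ≡ 22 (mod 79).
Mod 61: 4694 ≡ 58; 58^44 ≡ 20 (mod 61).
Combine by CRT: x ≡ 22 (mod 79), x ≡ 20 (mod 61) ⇒ x ≡ 2155 (mod 4819).

2155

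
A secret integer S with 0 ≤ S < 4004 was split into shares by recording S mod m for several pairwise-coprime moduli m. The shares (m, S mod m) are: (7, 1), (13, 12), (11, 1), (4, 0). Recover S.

1156

Combine the congruences pairwise.
From S ≡ 1 (mod 7) write S = 1 + 7t. Substituting into S ≡ 12 (mod 13) gives 7t ≡ 11 (mod 13), and since 7⁻¹ ≡ 2 (mod 13), t ≡ 9. Hence S ≡ 1 + 7·9 = 64 (mod 91).
From S ≡ 64 (mod 91) write S = 64 + 91t. Substituting into S ≡ 1 (mod 11) gives 91t ≡ 3 (mod 11), and since 3⁻¹ ≡ 4 (mod 11), t ≡ 1. Hence S ≡ 64 + 91·1 = 155 (mod 1001).
From S ≡ 155 (mod 1001) write S = 155 + 1001t. Substituting into S ≡ 0 (mod 4) gives 1001t ≡ 1 (mod 4), and since 1⁻¹ ≡ 1 (mod 4), t ≡ 1. Hence S ≡ 155 + 1001·1 = 1156 (mod 4004).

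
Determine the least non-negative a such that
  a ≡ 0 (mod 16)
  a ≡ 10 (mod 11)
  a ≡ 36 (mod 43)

208

From a ≡ 0 (mod 16) write a = 0 + 16t. Substituting into a ≡ 10 (mod 11) gives 16t ≡ 10 (mod 11), and since 5⁻¹ ≡ 9 (mod 11), t ≡ 2. Hence a ≡ 0 + 16·2 = 32 (mod 176).
From a ≡ 32 (mod 176) write a = 32 + 176t. Substituting into a ≡ 36 (mod 43) gives 176t ≡ 4 (mod 43), and since 4⁻¹ ≡ 11 (mod 43), t ≡ 1. Hence a ≡ 32 + 176·1 = 208 (mod 7568).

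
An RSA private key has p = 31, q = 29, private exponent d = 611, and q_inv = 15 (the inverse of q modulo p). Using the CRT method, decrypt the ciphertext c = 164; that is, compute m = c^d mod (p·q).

76

d_p = d mod (p−1) = 611 mod 30 = 11; d_q = d mod (q−1) = 23.
m₁ = c^(d_p) mod p: c ≡ 9 (mod 31), and 9^11 mod 31 = 14.
m₂ = c^(d_q) mod q: c ≡ 19 (mod 29), and 19^23 mod 29 = 18.
h = q_inv·(m₁ − m₂) mod p = 15·(14 − 18) mod 31 = 2.
m = m₂ + h·q = 18 + 2·29 = 76.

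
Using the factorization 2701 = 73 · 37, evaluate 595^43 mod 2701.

2150

Mod 73: 595 ≡ 11; 11^43 ≡ 33 (mod 73).
Mod 37: 595 ≡ 3; by Fermat, exponent reduces to 43 mod 36 = 7; 3^7 ≡ 4 (mod 37).
Combine by CRT: x ≡ 33 (mod 73), x ≡ 4 (mod 37) ⇒ x ≡ 2150 (mod 2701).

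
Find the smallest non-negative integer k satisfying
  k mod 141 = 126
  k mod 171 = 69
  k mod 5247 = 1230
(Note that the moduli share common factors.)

3852528

gcd(141, 171) = 3 and 3 | (69 − 126), so the pair is consistent; merging gives k ≡ 2805 (mod 8037), where 8037 = lcm(141, 171).
gcd(8037, 5247) = 9 and 9 | (1230 − 2805), so the pair is consistent; merging gives k ≡ 3852528 (mod 4685571), where 4685571 = lcm(8037, 5247).
The solution is unique modulo lcm(141, 171, 5247) = 4685571.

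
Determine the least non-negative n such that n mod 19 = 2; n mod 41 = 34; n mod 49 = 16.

15696

Combine the congruences pairwise.
From n ≡ 2 (mod 19) write n = 2 + 19t. Substituting into n ≡ 34 (mod 41) gives 19t ≡ 32 (mod 41), and since 19⁻¹ ≡ 13 (mod 41), t ≡ 6. Hence n ≡ 2 + 19·6 = 116 (mod 779).
From n ≡ 116 (mod 779) write n = 116 + 779t. Substituting into n ≡ 16 (mod 49) gives 779t ≡ 47 (mod 49), and since 44⁻¹ ≡ 39 (mod 49), t ≡ 20. Hence n ≡ 116 + 779·20 = 15696 (mod 38171).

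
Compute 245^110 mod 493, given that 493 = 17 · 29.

110

Mod 17: 245 ≡ 7; by Fermat, exponent reduces to 110 mod 16 = 14; 7^14 ≡ 8 (mod 17).
Mod 29: 245 ≡ 13; by Fermat, exponent reduces to 110 mod 28 = 26; 13^26 ≡ 23 (mod 29).
Combine by CRT: x ≡ 8 (mod 17), x ≡ 23 (mod 29) ⇒ x ≡ 110 (mod 493).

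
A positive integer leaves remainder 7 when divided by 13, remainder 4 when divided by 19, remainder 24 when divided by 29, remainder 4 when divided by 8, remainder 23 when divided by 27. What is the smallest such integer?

Combine the congruences pairwise.
From N ≡ 7 (mod 13) write N = 7 + 13t. Substituting into N ≡ 4 (mod 19) gives 13t ≡ 16 (mod 19), and since 13⁻¹ ≡ 3 (mod 19), t ≡ 10. Hence N ≡ 7 + 13·10 = 137 (mod 247).
From N ≡ 137 (mod 247) write N = 137 + 247t. Substituting into N ≡ 24 (mod 29) gives 247t ≡ 3 (mod 29), and since 15⁻¹ ≡ 2 (mod 29), t ≡ 6. Hence N ≡ 137 + 247·6 = 1619 (mod 7163).
From N ≡ 1619 (mod 7163) write N = 1619 + 7163t. Substituting into N ≡ 4 (mod 8) gives 7163t ≡ 1 (mod 8), and since 3⁻¹ ≡ 3 (mod 8), t ≡ 3. Hence N ≡ 1619 + 7163·3 = 23108 (mod 57304).
From N ≡ 23108 (mod 57304) write N = 23108 + 57304t. Substituting into N ≡ 23 (mod 27) gives 57304t ≡ 0 (mod 27), and since 10⁻¹ ≡ 19 (mod 27), t ≡ 0. Hence N ≡ 23108 + 57304·0 = 23108 (mod 1547208).

23108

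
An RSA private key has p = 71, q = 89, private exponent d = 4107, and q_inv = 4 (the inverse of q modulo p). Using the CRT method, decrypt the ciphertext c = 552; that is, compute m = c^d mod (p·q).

3310

d_p = d mod (p−1) = 4107 mod 70 = 47; d_q = d mod (q−1) = 59.
m₁ = c^(d_p) mod p: c ≡ 55 (mod 71), and 55^47 mod 71 = 44.
m₂ = c^(d_q) mod q: c ≡ 18 (mod 89), and 18^59 mod 89 = 17.
h = q_inv·(m₁ − m₂) mod p = 4·(44 − 17) mod 71 = 37.
m = m₂ + h·q = 17 + 37·89 = 3310.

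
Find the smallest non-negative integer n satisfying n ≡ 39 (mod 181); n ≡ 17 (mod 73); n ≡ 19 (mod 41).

73163

From n ≡ 39 (mod 181) write n = 39 + 181t. Substituting into n ≡ 17 (mod 73) gives 181t ≡ 51 (mod 73), and since 35⁻¹ ≡ 48 (mod 73), t ≡ 39. Hence n ≡ 39 + 181·39 = 7098 (mod 13213).
From n ≡ 7098 (mod 13213) write n = 7098 + 13213t. Substituting into n ≡ 19 (mod 41) gives 13213t ≡ 14 (mod 41), and since 11⁻¹ ≡ 15 (mod 41), t ≡ 5. Hence n ≡ 7098 + 13213·5 = 73163 (mod 541733).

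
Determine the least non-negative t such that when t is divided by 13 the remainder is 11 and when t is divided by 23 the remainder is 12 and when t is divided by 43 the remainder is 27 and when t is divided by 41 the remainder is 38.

The moduli are pairwise coprime; N = 13·23·43·41 = 527137.
N/13 = 40549; 40549 ≡ 2 (mod 13); 2·7 ≡ 1, so inverse 7.
N/23 = 22919; 22919 ≡ 11 (mod 23); 11·21 ≡ 1, so inverse 21.
N/43 = 12259; 12259 ≡ 4 (mod 43); 4·11 ≡ 1, so inverse 11.
N/41 = 12857; 12857 ≡ 24 (mod 41); 24·12 ≡ 1, so inverse 12.
t ≡ 11·40549·7 + 12·22919·21 + 27·12259·11 + 38·12857·12 = 18401576.
18401576 mod 527137 = 478918.

478918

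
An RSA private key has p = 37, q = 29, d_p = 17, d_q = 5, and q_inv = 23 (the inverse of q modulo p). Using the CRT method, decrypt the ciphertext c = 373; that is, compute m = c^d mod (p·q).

m₁ = c^(d_p) mod p: c ≡ 3 (mod 37), and 3^17 mod 37 = 25.
m₂ = c^(d_q) mod q: c ≡ 25 (mod 29), and 25^5 mod 29 = 20.
h = q_inv·(m₁ − m₂) mod p = 23·(25 − 20) mod 37 = 4.
m = m₂ + h·q = 20 + 4·29 = 136.

136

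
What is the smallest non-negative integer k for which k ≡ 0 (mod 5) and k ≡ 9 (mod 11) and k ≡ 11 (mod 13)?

570

The moduli are pairwise coprime; N = 5·11·13 = 715.
N/5 = 143; 143 ≡ 3 (mod 5); 3·2 ≡ 1, so inverse 2.
N/11 = 65; 65 ≡ 10 (mod 11); 10·10 ≡ 1, so inverse 10.
N/13 = 55; 55 ≡ 3 (mod 13); 3·9 ≡ 1, so inverse 9.
k ≡ 0·143·2 + 9·65·10 + 11·55·9 = 11295.
11295 mod 715 = 570.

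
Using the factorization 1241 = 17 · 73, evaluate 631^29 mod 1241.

321

Mod 17: 631 ≡ 2; by Fermat, exponent reduces to 29 mod 16 = 13; 2^13 ≡ 15 (mod 17).
Mod 73: 631 ≡ 47; 47^29 ≡ 29 (mod 73).
Combine by CRT: x ≡ 15 (mod 17), x ≡ 29 (mod 73) ⇒ x ≡ 321 (mod 1241).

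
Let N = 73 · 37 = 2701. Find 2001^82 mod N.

441

Mod 73: 2001 ≡ 30; by Fermat, exponent reduces to 82 mod 72 = 10; 30^10 ≡ 3 (mod 73).
Mod 37: 2001 ≡ 3; by Fermat, exponent reduces to 82 mod 36 = 10; 3^10 ≡ 34 (mod 37).
Combine by CRT: x ≡ 3 (mod 73), x ≡ 34 (mod 37) ⇒ x ≡ 441 (mod 2701).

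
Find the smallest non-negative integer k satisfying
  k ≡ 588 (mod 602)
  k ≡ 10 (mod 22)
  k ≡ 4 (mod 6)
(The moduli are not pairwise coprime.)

1792

gcd(602, 22) = 2 and 2 | (10 − 588), so the pair is consistent; merging gives k ≡ 1792 (mod 6622), where 6622 = lcm(602, 22).
gcd(6622, 6) = 2 and 2 | (4 − 1792), so the pair is consistent; merging gives k ≡ 1792 (mod 19866), where 19866 = lcm(6622, 6).
The solution is unique modulo lcm(602, 22, 6) = 19866.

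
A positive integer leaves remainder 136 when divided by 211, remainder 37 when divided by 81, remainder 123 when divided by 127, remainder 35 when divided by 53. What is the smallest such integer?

77139415

The moduli are pairwise coprime; N = 211·81·127·53 = 115039521.
N/211 = 545211; 545211 ≡ 198 (mod 211); 198·146 ≡ 1, so inverse 146.
N/81 = 1420241; 1420241 ≡ 68 (mod 81); 68·56 ≡ 1, so inverse 56.
N/127 = 905823; 905823 ≡ 59 (mod 127); 59·28 ≡ 1, so inverse 28.
N/53 = 2170557; 2170557 ≡ 48 (mod 53); 48·21 ≡ 1, so inverse 21.
x ≡ 136·545211·146 + 37·1420241·56 + 123·905823·28 + 35·2170557·21 = 18483462775.
18483462775 mod 115039521 = 77139415.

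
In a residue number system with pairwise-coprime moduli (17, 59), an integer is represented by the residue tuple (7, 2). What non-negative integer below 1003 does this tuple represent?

Combine the congruences pairwise.
From x ≡ 7 (mod 17) write x = 7 + 17t. Substituting into x ≡ 2 (mod 59) gives 17t ≡ 54 (mod 59), and since 17⁻¹ ≡ 7 (mod 59), t ≡ 24. Hence x ≡ 7 + 17·24 = 415 (mod 1003).

415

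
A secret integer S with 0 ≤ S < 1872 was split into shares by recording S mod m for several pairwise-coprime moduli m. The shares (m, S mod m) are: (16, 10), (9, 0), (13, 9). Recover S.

From S ≡ 10 (mod 16) write S = 10 + 16t. Substituting into S ≡ 0 (mod 9) gives 16t ≡ 8 (mod 9), and since 7⁻¹ ≡ 4 (mod 9), t ≡ 5. Hence S ≡ 10 + 16·5 = 90 (mod 144).
From S ≡ 90 (mod 144) write S = 90 + 144t. Substituting into S ≡ 9 (mod 13) gives 144t ≡ 10 (mod 13), and since 1⁻¹ ≡ 1 (mod 13), t ≡ 10. Hence S ≡ 90 + 144·10 = 1530 (mod 1872).

1530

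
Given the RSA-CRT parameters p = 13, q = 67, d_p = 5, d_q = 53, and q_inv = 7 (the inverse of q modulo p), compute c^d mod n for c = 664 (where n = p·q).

79

m₁ = c^(d_p) mod p: c ≡ 1 (mod 13), and 1^5 mod 13 = 1.
m₂ = c^(d_q) mod q: c ≡ 61 (mod 67), and 61^53 mod 67 = 12.
h = q_inv·(m₁ − m₂) mod p = 7·(1 − 12) mod 13 = 1.
m = m₂ + h·q = 12 + 1·67 = 79.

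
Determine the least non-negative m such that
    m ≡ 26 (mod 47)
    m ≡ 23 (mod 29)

1154

From m ≡ 26 (mod 47) write m = 26 + 47t. Substituting into m ≡ 23 (mod 29) gives 47t ≡ 26 (mod 29), and since 18⁻¹ ≡ 21 (mod 29), t ≡ 24. Hence m ≡ 26 + 47·24 = 1154 (mod 1363).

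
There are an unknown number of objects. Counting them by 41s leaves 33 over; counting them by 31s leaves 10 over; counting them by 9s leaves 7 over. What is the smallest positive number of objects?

1591

The moduli are pairwise coprime; M = 41·31·9 = 11439.
M/41 = 279; 279 ≡ 33 (mod 41); 33·5 ≡ 1, so inverse 5.
M/31 = 369; 369 ≡ 28 (mod 31); 28·10 ≡ 1, so inverse 10.
M/9 = 1271; 1271 ≡ 2 (mod 9); 2·5 ≡ 1, so inverse 5.
N ≡ 33·279·5 + 10·369·10 + 7·1271·5 = 127420.
127420 mod 11439 = 1591.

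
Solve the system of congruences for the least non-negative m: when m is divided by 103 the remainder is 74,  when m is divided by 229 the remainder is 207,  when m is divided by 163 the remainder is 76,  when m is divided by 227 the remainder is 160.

The moduli are pairwise coprime; N = 103·229·163·227 = 872742587.
N/103 = 8473229; 8473229 ≡ 37 (mod 103); 37·39 ≡ 1, so inverse 39.
N/229 = 3811103; 3811103 ≡ 85 (mod 229); 85·97 ≡ 1, so inverse 97.
N/163 = 5354249; 5354249 ≡ 25 (mod 163); 25·150 ≡ 1, so inverse 150.
N/227 = 3844681; 3844681 ≡ 209 (mod 227); 209·63 ≡ 1, so inverse 63.
m ≡ 74·8473229·39 + 207·3811103·97 + 76·5354249·150 + 160·3844681·63 = 200769699111.
200769699111 mod 872742587 = 38904101.

38904101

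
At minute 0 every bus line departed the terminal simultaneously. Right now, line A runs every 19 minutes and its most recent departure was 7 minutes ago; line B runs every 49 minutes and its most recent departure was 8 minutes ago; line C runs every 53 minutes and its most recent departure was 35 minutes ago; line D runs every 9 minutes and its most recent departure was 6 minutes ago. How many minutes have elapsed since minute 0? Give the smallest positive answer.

76938

Combine the congruences pairwise.
From t ≡ 7 (mod 19) write t = 7 + 19s. Substituting into t ≡ 8 (mod 49) gives 19s ≡ 1 (mod 49), and since 19⁻¹ ≡ 31 (mod 49), s ≡ 31. Hence t ≡ 7 + 19·31 = 596 (mod 931).
From t ≡ 596 (mod 931) write t = 596 + 931s. Substituting into t ≡ 35 (mod 53) gives 931s ≡ 22 (mod 53), and since 30⁻¹ ≡ 23 (mod 53), s ≡ 29. Hence t ≡ 596 + 931·29 = 27595 (mod 49343).
From t ≡ 27595 (mod 49343) write t = 27595 + 49343s. Substituting into t ≡ 6 (mod 9) gives 49343s ≡ 5 (mod 9), and since 5⁻¹ ≡ 2 (mod 9), s ≡ 1. Hence t ≡ 27595 + 49343·1 = 76938 (mod 444087).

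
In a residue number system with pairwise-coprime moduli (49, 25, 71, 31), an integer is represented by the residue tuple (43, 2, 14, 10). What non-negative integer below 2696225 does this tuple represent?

2366302

From x ≡ 43 (mod 49) write x = 43 + 49t. Substituting into x ≡ 2 (mod 25) gives 49t ≡ 9 (mod 25), and since 24⁻¹ ≡ 24 (mod 25), t ≡ 16. Hence x ≡ 43 + 49·16 = 827 (mod 1225).
From x ≡ 827 (mod 1225) write x = 827 + 1225t. Substituting into x ≡ 14 (mod 71) gives 1225t ≡ 39 (mod 71), and since 18⁻¹ ≡ 4 (mod 71), t ≡ 14. Hence x ≡ 827 + 1225·14 = 17977 (mod 86975).
From x ≡ 17977 (mod 86975) write x = 17977 + 86975t. Substituting into x ≡ 10 (mod 31) gives 86975t ≡ 13 (mod 31), and since 20⁻¹ ≡ 14 (mod 31), t ≡ 27. Hence x ≡ 17977 + 86975·27 = 2366302 (mod 2696225).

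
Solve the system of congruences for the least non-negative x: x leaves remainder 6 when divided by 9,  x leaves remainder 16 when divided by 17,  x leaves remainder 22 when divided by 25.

The moduli are pairwise coprime; N = 9·17·25 = 3825.
N/9 = 425; 425 ≡ 2 (mod 9); 2·5 ≡ 1, so inverse 5.
N/17 = 225; 225 ≡ 4 (mod 17); 4·13 ≡ 1, so inverse 13.
N/25 = 153; 153 ≡ 3 (mod 25); 3·17 ≡ 1, so inverse 17.
x ≡ 6·425·5 + 16·225·13 + 22·153·17 = 116772.
116772 mod 3825 = 2022.

2022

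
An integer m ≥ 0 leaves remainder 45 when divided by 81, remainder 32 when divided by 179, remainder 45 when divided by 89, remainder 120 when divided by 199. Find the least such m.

125299674

The moduli are pairwise coprime; N = 81·179·89·199 = 256791789.
N/81 = 3170269; 3170269 ≡ 10 (mod 81); 10·73 ≡ 1, so inverse 73.
N/179 = 1434591; 1434591 ≡ 85 (mod 179); 85·139 ≡ 1, so inverse 139.
N/89 = 2885301; 2885301 ≡ 10 (mod 89); 10·9 ≡ 1, so inverse 9.
N/199 = 1290411; 1290411 ≡ 95 (mod 199); 95·44 ≡ 1, so inverse 44.
m ≡ 45·3170269·73 + 32·1434591·139 + 45·2885301·9 + 120·1290411·44 = 24777311418.
24777311418 mod 256791789 = 125299674.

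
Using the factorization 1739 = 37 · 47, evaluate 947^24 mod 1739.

195

Mod 37: 947 ≡ 22; 22^24 ≡ 10 (mod 37).
Mod 47: 947 ≡ 7; 7^24 ≡ 7 (mod 47).
Combine by CRT: x ≡ 10 (mod 37), x ≡ 7 (mod 47) ⇒ x ≡ 195 (mod 1739).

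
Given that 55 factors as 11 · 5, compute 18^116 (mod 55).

26

Mod 11: 18 ≡ 7; by Fermat, exponent reduces to 116 mod 10 = 6; 7^6 ≡ 4 (mod 11).
Mod 5: 18 ≡ 3; since 4 | 116, by Fermat 3^116 ≡ 1 (mod 5).
Combine by CRT: x ≡ 4 (mod 11), x ≡ 1 (mod 5) ⇒ x ≡ 26 (mod 55).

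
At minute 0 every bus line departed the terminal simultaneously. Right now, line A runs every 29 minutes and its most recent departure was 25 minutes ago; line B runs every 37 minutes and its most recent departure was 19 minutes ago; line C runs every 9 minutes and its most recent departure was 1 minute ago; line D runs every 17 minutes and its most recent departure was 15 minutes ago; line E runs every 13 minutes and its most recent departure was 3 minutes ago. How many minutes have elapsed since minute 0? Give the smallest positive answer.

Combine the congruences pairwise.
From t ≡ 25 (mod 29) write t = 25 + 29s. Substituting into t ≡ 19 (mod 37) gives 29s ≡ 31 (mod 37), and since 29⁻¹ ≡ 23 (mod 37), s ≡ 10. Hence t ≡ 25 + 29·10 = 315 (mod 1073).
From t ≡ 315 (mod 1073) write t = 315 + 1073s. Substituting into t ≡ 1 (mod 9) gives 1073s ≡ 1 (mod 9), and since 2⁻¹ ≡ 5 (mod 9), s ≡ 5. Hence t ≡ 315 + 1073·5 = 5680 (mod 9657).
From t ≡ 5680 (mod 9657) write t = 5680 + 9657s. Substituting into t ≡ 15 (mod 17) gives 9657s ≡ 13 (mod 17), and since 1⁻¹ ≡ 1 (mod 17), s ≡ 13. Hence t ≡ 5680 + 9657·13 = 131221 (mod 164169).
From t ≡ 131221 (mod 164169) write t = 131221 + 164169s. Substituting into t ≡ 3 (mod 13) gives 164169s ≡ 4 (mod 13), and since 5⁻¹ ≡ 8 (mod 13), s ≡ 6. Hence t ≡ 131221 + 164169·6 = 1116235 (mod 2134197).

1116235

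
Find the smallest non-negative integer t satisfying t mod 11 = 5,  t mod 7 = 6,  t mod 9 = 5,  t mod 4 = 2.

1490

The moduli are pairwise coprime; N = 11·7·9·4 = 2772.
N/11 = 252; 252 ≡ 10 (mod 11); 10·10 ≡ 1, so inverse 10.
N/7 = 396; 396 ≡ 4 (mod 7); 4·2 ≡ 1, so inverse 2.
N/9 = 308; 308 ≡ 2 (mod 9); 2·5 ≡ 1, so inverse 5.
N/4 = 693; 693 ≡ 1 (mod 4), inverse 1.
t ≡ 5·252·10 + 6·396·2 + 5·308·5 + 2·693·1 = 26438.
26438 mod 2772 = 1490.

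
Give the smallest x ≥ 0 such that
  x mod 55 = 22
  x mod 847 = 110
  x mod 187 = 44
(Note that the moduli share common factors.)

gcd(55, 847) = 11 and 11 | (110 − 22), so the pair is consistent; merging gives x ≡ 957 (mod 4235), where 4235 = lcm(55, 847).
gcd(4235, 187) = 11 and 11 | (44 − 957), so the pair is consistent; merging gives x ≡ 47542 (mod 71995), where 71995 = lcm(4235, 187).
The solution is unique modulo lcm(55, 847, 187) = 71995.

47542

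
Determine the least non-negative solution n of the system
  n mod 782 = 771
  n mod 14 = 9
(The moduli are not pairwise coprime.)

Combine the congruences pairwise.
gcd(782, 14) = 2 and 2 | (9 − 771), so the pair is consistent; merging gives n ≡ 3117 (mod 5474), where 5474 = lcm(782, 14).
The solution is unique modulo lcm(782, 14) = 5474.

3117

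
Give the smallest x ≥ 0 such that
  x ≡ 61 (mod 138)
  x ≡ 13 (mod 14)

gcd(138, 14) = 2 and 2 | (13 − 61), so the pair is consistent; merging gives x ≡ 475 (mod 966), where 966 = lcm(138, 14).
The solution is unique modulo lcm(138, 14) = 966.

475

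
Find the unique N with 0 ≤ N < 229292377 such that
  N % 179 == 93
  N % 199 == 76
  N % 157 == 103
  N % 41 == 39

216819929

Combine the congruences pairwise.
From N ≡ 93 (mod 179) write N = 93 + 179t. Substituting into N ≡ 76 (mod 199) gives 179t ≡ 182 (mod 199), and since 179⁻¹ ≡ 189 (mod 199), t ≡ 170. Hence N ≡ 93 + 179·170 = 30523 (mod 35621).
From N ≡ 30523 (mod 35621) write N = 30523 + 35621t. Substituting into N ≡ 103 (mod 157) gives 35621t ≡ 38 (mod 157), and since 139⁻¹ ≡ 61 (mod 157), t ≡ 120. Hence N ≡ 30523 + 35621·120 = 4305043 (mod 5592497).
From N ≡ 4305043 (mod 5592497) write N = 4305043 + 5592497t. Substituting into N ≡ 39 (mod 41) gives 5592497t ≡ 37 (mod 41), and since 15⁻¹ ≡ 11 (mod 41), t ≡ 38. Hence N ≡ 4305043 + 5592497·38 = 216819929 (mod 229292377).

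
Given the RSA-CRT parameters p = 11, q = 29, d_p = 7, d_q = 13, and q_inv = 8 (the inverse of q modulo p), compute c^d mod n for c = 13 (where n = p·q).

183

m₁ = c^(d_p) mod p: c ≡ 2 (mod 11), and 2^7 mod 11 = 7.
m₂ = c^(d_q) mod q: c ≡ 13 (mod 29), and 13^13 mod 29 = 9.
h = q_inv·(m₁ − m₂) mod p = 8·(7 − 9) mod 11 = 6.
m = m₂ + h·q = 9 + 6·29 = 183.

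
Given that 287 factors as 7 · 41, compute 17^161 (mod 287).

Mod 7: 17 ≡ 3; by Fermat, exponent reduces to 161 mod 6 = 5; 3^5 ≡ 5 (mod 7).
Mod 41: 17 ≡ 17; by Fermat, exponent reduces to 161 mod 40 = 1; 17^1 ≡ 17 (mod 41).
Combine by CRT: x ≡ 5 (mod 7), x ≡ 17 (mod 41) ⇒ x ≡ 222 (mod 287).

222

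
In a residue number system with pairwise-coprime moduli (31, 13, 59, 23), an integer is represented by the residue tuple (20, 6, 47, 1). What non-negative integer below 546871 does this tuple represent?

Combine the congruences pairwise.
From x ≡ 20 (mod 31) write x = 20 + 31t. Substituting into x ≡ 6 (mod 13) gives 31t ≡ 12 (mod 13), and since 5⁻¹ ≡ 8 (mod 13), t ≡ 5. Hence x ≡ 20 + 31·5 = 175 (mod 403).
From x ≡ 175 (mod 403) write x = 175 + 403t. Substituting into x ≡ 47 (mod 59) gives 403t ≡ 49 (mod 59), and since 49⁻¹ ≡ 53 (mod 59), t ≡ 1. Hence x ≡ 175 + 403·1 = 578 (mod 23777).
From x ≡ 578 (mod 23777) write x = 578 + 23777t. Substituting into x ≡ 1 (mod 23) gives 23777t ≡ 21 (mod 23), and since 18⁻¹ ≡ 9 (mod 23), t ≡ 5. Hence x ≡ 578 + 23777·5 = 119463 (mod 546871).

119463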